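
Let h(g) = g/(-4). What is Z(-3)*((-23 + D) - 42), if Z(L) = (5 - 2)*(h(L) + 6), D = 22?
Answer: -3483/4 ≈ -870.75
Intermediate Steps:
h(g) = -g/4 (h(g) = g*(-¼) = -g/4)
Z(L) = 18 - 3*L/4 (Z(L) = (5 - 2)*(-L/4 + 6) = 3*(6 - L/4) = 18 - 3*L/4)
Z(-3)*((-23 + D) - 42) = (18 - ¾*(-3))*((-23 + 22) - 42) = (18 + 9/4)*(-1 - 42) = (81/4)*(-43) = -3483/4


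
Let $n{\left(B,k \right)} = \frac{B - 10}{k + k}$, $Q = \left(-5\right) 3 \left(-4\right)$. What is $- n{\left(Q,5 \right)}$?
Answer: $-5$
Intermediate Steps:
$Q = 60$ ($Q = \left(-15\right) \left(-4\right) = 60$)
$n{\left(B,k \right)} = \frac{-10 + B}{2 k}$
$- n{\left(Q,5 \right)} = - \frac{-10 + 60}{2 \cdot 5} = - \frac{50}{2 \cdot 5} = \left(-1\right) 5 = -5$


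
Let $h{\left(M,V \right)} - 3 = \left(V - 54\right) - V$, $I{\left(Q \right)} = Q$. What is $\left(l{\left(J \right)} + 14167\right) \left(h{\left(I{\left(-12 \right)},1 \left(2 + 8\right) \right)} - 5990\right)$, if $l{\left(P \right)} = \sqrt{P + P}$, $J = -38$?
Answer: $-85582847 - 12082 i \sqrt{19} \approx -8.5583 \cdot 10^{7} - 52664.0 i$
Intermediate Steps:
$h{\left(M,V \right)} = -51$ ($h{\left(M,V \right)} = 3 + \left(\left(V - 54\right) - V\right) = 3 + \left(\left(-54 + V\right) - V\right) = 3 - 54 = -51$)
$l{\left(P \right)} = \sqrt{2} \sqrt{P}$ ($l{\left(P \right)} = \sqrt{2 P} = \sqrt{2} \sqrt{P}$)
$\left(l{\left(J \right)} + 14167\right) \left(h{\left(I{\left(-12 \right)},1 \left(2 + 8\right) \right)} - 5990\right) = \left(\sqrt{2} \sqrt{-38} + 14167\right) \left(-51 - 5990\right) = \left(\sqrt{2} i \sqrt{38} + 14167\right) \left(-6041\right) = \left(2 i \sqrt{19} + 14167\right) \left(-6041\right) = \left(14167 + 2 i \sqrt{19}\right) \left(-6041\right) = -85582847 - 12082 i \sqrt{19}$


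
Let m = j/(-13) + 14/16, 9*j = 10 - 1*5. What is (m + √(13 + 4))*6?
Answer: 779/156 + 6*√17 ≈ 29.732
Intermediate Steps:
j = 5/9 (j = (10 - 1*5)/9 = (10 - 5)/9 = (⅑)*5 = 5/9 ≈ 0.55556)
m = 779/936 (m = (5/9)/(-13) + 14/16 = (5/9)*(-1/13) + 14*(1/16) = -5/117 + 7/8 = 779/936 ≈ 0.83226)
(m + √(13 + 4))*6 = (779/936 + √(13 + 4))*6 = (779/936 + √17)*6 = 779/156 + 6*√17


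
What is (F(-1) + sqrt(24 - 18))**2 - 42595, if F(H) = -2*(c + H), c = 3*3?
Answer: -42595 + (16 - sqrt(6))**2 ≈ -42411.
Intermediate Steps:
c = 9
F(H) = -18 - 2*H (F(H) = -2*(9 + H) = -18 - 2*H)
(F(-1) + sqrt(24 - 18))**2 - 42595 = ((-18 - 2*(-1)) + sqrt(24 - 18))**2 - 42595 = ((-18 + 2) + sqrt(6))**2 - 42595 = (-16 + sqrt(6))**2 - 42595 = -42595 + (-16 + sqrt(6))**2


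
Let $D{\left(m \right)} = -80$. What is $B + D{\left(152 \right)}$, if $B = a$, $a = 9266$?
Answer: $9186$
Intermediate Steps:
$B = 9266$
$B + D{\left(152 \right)} = 9266 - 80 = 9186$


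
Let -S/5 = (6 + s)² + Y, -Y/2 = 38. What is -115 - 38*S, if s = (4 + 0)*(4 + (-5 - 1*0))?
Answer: -13795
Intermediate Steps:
Y = -76 (Y = -2*38 = -76)
s = -4 (s = 4*(4 + (-5 + 0)) = 4*(4 - 5) = 4*(-1) = -4)
S = 360 (S = -5*((6 - 4)² - 76) = -5*(2² - 76) = -5*(4 - 76) = -5*(-72) = 360)
-115 - 38*S = -115 - 38*360 = -115 - 13680 = -13795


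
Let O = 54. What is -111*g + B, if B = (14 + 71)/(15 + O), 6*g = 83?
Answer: -211729/138 ≈ -1534.3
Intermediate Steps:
g = 83/6 (g = (1/6)*83 = 83/6 ≈ 13.833)
B = 85/69 (B = (14 + 71)/(15 + 54) = 85/69 ≈ 1.2319)
-111*g + B = -111*83/6 + 85/69 = -3071/2 + 85/69 = -211729/138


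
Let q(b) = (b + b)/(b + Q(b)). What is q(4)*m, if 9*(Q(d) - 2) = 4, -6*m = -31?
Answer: 186/29 ≈ 6.4138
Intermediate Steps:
m = 31/6 (m = -⅙*(-31) = 31/6 ≈ 5.1667)
Q(d) = 22/9 (Q(d) = 2 + (⅑)*4 = 2 + 4/9 = 22/9)
q(b) = 2*b/(22/9 + b) (q(b) = (b + b)/(b + 22/9) = (2*b)/(22/9 + b) = 2*b/(22/9 + b))
q(4)*m = (18*4/(22 + 9*4))*(31/6) = (18*4/(22 + 36))*(31/6) = (18*4/58)*(31/6) = (18*4*(1/58))*(31/6) = (36/29)*(31/6) = 186/29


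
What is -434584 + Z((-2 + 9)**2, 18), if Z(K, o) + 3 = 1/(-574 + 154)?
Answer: -182526541/420 ≈ -4.3459e+5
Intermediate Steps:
Z(K, o) = -1261/420 (Z(K, o) = -3 + 1/(-574 + 154) = -3 + 1/(-420) = -3 - 1/420 = -1261/420)
-434584 + Z((-2 + 9)**2, 18) = -434584 - 1261/420 = -182526541/420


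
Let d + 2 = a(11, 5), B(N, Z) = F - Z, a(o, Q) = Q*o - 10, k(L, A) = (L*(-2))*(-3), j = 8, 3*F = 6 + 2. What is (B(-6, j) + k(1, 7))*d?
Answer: 86/3 ≈ 28.667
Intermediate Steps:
F = 8/3 (F = (6 + 2)/3 = (⅓)*8 = 8/3 ≈ 2.6667)
k(L, A) = 6*L (k(L, A) = -2*L*(-3) = 6*L)
a(o, Q) = -10 + Q*o
B(N, Z) = 8/3 - Z
d = 43 (d = -2 + (-10 + 5*11) = -2 + (-10 + 55) = -2 + 45 = 43)
(B(-6, j) + k(1, 7))*d = ((8/3 - 1*8) + 6*1)*43 = ((8/3 - 8) + 6)*43 = (-16/3 + 6)*43 = (⅔)*43 = 86/3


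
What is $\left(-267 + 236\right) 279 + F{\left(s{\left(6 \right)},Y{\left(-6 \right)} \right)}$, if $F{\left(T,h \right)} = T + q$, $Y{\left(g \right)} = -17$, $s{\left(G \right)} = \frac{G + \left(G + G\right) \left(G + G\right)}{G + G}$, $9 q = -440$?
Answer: $- \frac{156337}{18} \approx -8685.4$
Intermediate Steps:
$q = - \frac{440}{9}$ ($q = \frac{1}{9} \left(-440\right) = - \frac{440}{9} \approx -48.889$)
$s{\left(G \right)} = \frac{G + 4 G^{2}}{2 G}$ ($s{\left(G \right)} = \frac{G + 2 G 2 G}{2 G} = \left(G + 4 G^{2}\right) \frac{1}{2 G} = \frac{G + 4 G^{2}}{2 G}$)
$F{\left(T,h \right)} = - \frac{440}{9} + T$ ($F{\left(T,h \right)} = T - \frac{440}{9} = - \frac{440}{9} + T$)
$\left(-267 + 236\right) 279 + F{\left(s{\left(6 \right)},Y{\left(-6 \right)} \right)} = \left(-267 + 236\right) 279 + \left(- \frac{440}{9} + \left(\frac{1}{2} + 2 \cdot 6\right)\right) = \left(-31\right) 279 + \left(- \frac{440}{9} + \left(\frac{1}{2} + 12\right)\right) = -8649 + \left(- \frac{440}{9} + \frac{25}{2}\right) = -8649 - \frac{655}{18} = - \frac{156337}{18}$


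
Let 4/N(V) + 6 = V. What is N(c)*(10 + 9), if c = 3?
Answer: -76/3 ≈ -25.333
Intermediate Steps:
N(V) = 4/(-6 + V)
N(c)*(10 + 9) = (4/(-6 + 3))*(10 + 9) = (4/(-3))*19 = (4*(-⅓))*19 = -4/3*19 = -76/3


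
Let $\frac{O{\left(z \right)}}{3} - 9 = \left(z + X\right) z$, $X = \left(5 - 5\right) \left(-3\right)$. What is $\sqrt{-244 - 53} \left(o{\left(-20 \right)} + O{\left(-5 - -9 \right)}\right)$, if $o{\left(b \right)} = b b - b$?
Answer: $1485 i \sqrt{33} \approx 8530.7 i$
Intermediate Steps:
$X = 0$ ($X = 0 \left(-3\right) = 0$)
$O{\left(z \right)} = 27 + 3 z^{2}$ ($O{\left(z \right)} = 27 + 3 \left(z + 0\right) z = 27 + 3 z z = 27 + 3 z^{2}$)
$o{\left(b \right)} = b^{2} - b$
$\sqrt{-244 - 53} \left(o{\left(-20 \right)} + O{\left(-5 - -9 \right)}\right) = \sqrt{-244 - 53} \left(- 20 \left(-1 - 20\right) + \left(27 + 3 \left(-5 - -9\right)^{2}\right)\right) = \sqrt{-297} \left(\left(-20\right) \left(-21\right) + \left(27 + 3 \left(-5 + 9\right)^{2}\right)\right) = 3 i \sqrt{33} \left(420 + \left(27 + 3 \cdot 4^{2}\right)\right) = 3 i \sqrt{33} \left(420 + \left(27 + 3 \cdot 16\right)\right) = 3 i \sqrt{33} \left(420 + \left(27 + 48\right)\right) = 3 i \sqrt{33} \left(420 + 75\right) = 3 i \sqrt{33} \cdot 495 = 1485 i \sqrt{33}$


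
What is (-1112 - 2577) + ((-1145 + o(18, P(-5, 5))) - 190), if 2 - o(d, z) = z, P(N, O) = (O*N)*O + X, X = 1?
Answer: -4898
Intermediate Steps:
P(N, O) = 1 + N*O² (P(N, O) = (O*N)*O + 1 = (N*O)*O + 1 = N*O² + 1 = 1 + N*O²)
o(d, z) = 2 - z
(-1112 - 2577) + ((-1145 + o(18, P(-5, 5))) - 190) = (-1112 - 2577) + ((-1145 + (2 - (1 - 5*5²))) - 190) = -3689 + ((-1145 + (2 - (1 - 5*25))) - 190) = -3689 + ((-1145 + (2 - (1 - 125))) - 190) = -3689 + ((-1145 + (2 - 1*(-124))) - 190) = -3689 + ((-1145 + (2 + 124)) - 190) = -3689 + ((-1145 + 126) - 190) = -3689 + (-1019 - 190) = -3689 - 1209 = -4898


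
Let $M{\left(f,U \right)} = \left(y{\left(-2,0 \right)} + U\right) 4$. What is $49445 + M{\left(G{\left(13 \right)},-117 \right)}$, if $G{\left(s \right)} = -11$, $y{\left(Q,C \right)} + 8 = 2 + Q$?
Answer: $48945$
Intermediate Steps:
$y{\left(Q,C \right)} = -6 + Q$ ($y{\left(Q,C \right)} = -8 + \left(2 + Q\right) = -6 + Q$)
$M{\left(f,U \right)} = -32 + 4 U$ ($M{\left(f,U \right)} = \left(\left(-6 - 2\right) + U\right) 4 = \left(-8 + U\right) 4 = -32 + 4 U$)
$49445 + M{\left(G{\left(13 \right)},-117 \right)} = 49445 + \left(-32 + 4 \left(-117\right)\right) = 49445 - 500 = 48945$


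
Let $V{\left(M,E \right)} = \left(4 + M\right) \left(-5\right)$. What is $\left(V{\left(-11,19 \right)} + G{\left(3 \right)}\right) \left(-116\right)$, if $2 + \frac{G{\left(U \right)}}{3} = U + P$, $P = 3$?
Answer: $-5452$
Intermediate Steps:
$V{\left(M,E \right)} = -20 - 5 M$
$G{\left(U \right)} = 3 + 3 U$ ($G{\left(U \right)} = -6 + 3 \left(U + 3\right) = -6 + 3 \left(3 + U\right) = -6 + \left(9 + 3 U\right) = 3 + 3 U$)
$\left(V{\left(-11,19 \right)} + G{\left(3 \right)}\right) \left(-116\right) = \left(\left(-20 - -55\right) + \left(3 + 3 \cdot 3\right)\right) \left(-116\right) = \left(\left(-20 + 55\right) + \left(3 + 9\right)\right) \left(-116\right) = \left(35 + 12\right) \left(-116\right) = 47 \left(-116\right) = -5452$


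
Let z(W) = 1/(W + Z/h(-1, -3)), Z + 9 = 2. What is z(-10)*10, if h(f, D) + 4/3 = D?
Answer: -130/109 ≈ -1.1927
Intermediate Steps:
h(f, D) = -4/3 + D
Z = -7 (Z = -9 + 2 = -7)
z(W) = 1/(21/13 + W) (z(W) = 1/(W - 7/(-4/3 - 3)) = 1/(W - 7/(-13/3)) = 1/(W - 7*(-3/13)) = 1/(W + 21/13) = 1/(21/13 + W))
z(-10)*10 = (13/(21 + 13*(-10)))*10 = (13/(21 - 130))*10 = (13/(-109))*10 = (13*(-1/109))*10 = -13/109*10 = -130/109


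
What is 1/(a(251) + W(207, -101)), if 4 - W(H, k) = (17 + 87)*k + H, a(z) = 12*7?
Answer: 1/10385 ≈ 9.6293e-5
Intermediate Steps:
a(z) = 84
W(H, k) = 4 - H - 104*k (W(H, k) = 4 - ((17 + 87)*k + H) = 4 - (104*k + H) = 4 - (H + 104*k) = 4 + (-H - 104*k) = 4 - H - 104*k)
1/(a(251) + W(207, -101)) = 1/(84 + (4 - 1*207 - 104*(-101))) = 1/(84 + (4 - 207 + 10504)) = 1/(84 + 10301) = 1/10385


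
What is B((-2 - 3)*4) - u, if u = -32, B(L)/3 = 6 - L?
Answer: 110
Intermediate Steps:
B(L) = 18 - 3*L (B(L) = 3*(6 - L) = 18 - 3*L)
B((-2 - 3)*4) - u = (18 - 3*(-2 - 3)*4) - 1*(-32) = (18 - (-15)*4) + 32 = (18 - 3*(-20)) + 32 = (18 + 60) + 32 = 78 + 32 = 110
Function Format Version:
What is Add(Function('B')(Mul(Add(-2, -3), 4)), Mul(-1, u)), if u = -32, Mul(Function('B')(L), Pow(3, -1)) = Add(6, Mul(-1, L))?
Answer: 110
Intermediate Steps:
Function('B')(L) = Add(18, Mul(-3, L)) (Function('B')(L) = Mul(3, Add(6, Mul(-1, L))) = Add(18, Mul(-3, L)))
Add(Function('B')(Mul(Add(-2, -3), 4)), Mul(-1, u)) = Add(Add(18, Mul(-3, Mul(Add(-2, -3), 4))), Mul(-1, -32)) = Add(Add(18, Mul(-3, Mul(-5, 4))), 32) = Add(Add(18, Mul(-3, -20)), 32) = Add(Add(18, 60), 32) = Add(78, 32) = 110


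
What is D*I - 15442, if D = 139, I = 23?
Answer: -12245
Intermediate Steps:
D*I - 15442 = 139*23 - 15442 = 3197 - 15442 = -12245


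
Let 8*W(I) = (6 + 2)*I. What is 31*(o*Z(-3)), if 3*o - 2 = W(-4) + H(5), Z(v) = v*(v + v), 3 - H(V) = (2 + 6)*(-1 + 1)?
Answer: 186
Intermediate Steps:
H(V) = 3 (H(V) = 3 - (2 + 6)*(-1 + 1) = 3 - 8*0 = 3 - 1*0 = 3 + 0 = 3)
W(I) = I (W(I) = ((6 + 2)*I)/8 = (8*I)/8 = I)
Z(v) = 2*v**2 (Z(v) = v*(2*v) = 2*v**2)
o = 1/3 (o = 2/3 + (-4 + 3)/3 = 2/3 + (1/3)*(-1) = 2/3 - 1/3 = 1/3 ≈ 0.33333)
31*(o*Z(-3)) = 31*((2*(-3)**2)/3) = 31*((2*9)/3) = 31*((1/3)*18) = 31*6 = 186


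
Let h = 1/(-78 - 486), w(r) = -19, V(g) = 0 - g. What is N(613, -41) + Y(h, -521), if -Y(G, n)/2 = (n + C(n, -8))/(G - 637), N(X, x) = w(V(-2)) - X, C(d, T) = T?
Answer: -227654720/359269 ≈ -633.66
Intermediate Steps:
V(g) = -g
h = -1/564 (h = 1/(-564) = -1/564 ≈ -0.0017731)
N(X, x) = -19 - X
Y(G, n) = -2*(-8 + n)/(-637 + G) (Y(G, n) = -2*(n - 8)/(G - 637) = -2*(-8 + n)/(-637 + G))
N(613, -41) + Y(h, -521) = (-19 - 1*613) + 2*(8 - 1*(-521))/(-637 - 1/564) = (-19 - 613) + 2*(8 + 521)/(-359269/564) = -632 + 2*(-564/359269)*529 = -632 - 596712/359269 = -227654720/359269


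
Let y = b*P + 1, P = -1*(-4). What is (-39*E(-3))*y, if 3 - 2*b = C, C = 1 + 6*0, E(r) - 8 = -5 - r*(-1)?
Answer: 0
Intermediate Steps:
P = 4
E(r) = 3 + r (E(r) = 8 + (-5 - r*(-1)) = 8 + (-5 - (-1)*r) = 8 + (-5 + r) = 3 + r)
C = 1 (C = 1 + 0 = 1)
b = 1 (b = 3/2 - ½*1 = 3/2 - ½ = 1)
y = 5 (y = 1*4 + 1 = 4 + 1 = 5)
(-39*E(-3))*y = -39*(3 - 3)*5 = -39*0*5 = 0*5 = 0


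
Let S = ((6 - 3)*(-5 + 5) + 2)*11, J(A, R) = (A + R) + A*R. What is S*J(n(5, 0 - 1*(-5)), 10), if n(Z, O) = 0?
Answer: 220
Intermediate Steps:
J(A, R) = A + R + A*R
S = 22 (S = (3*0 + 2)*11 = (0 + 2)*11 = 2*11 = 22)
S*J(n(5, 0 - 1*(-5)), 10) = 22*(0 + 10 + 0*10) = 22*(0 + 10 + 0) = 22*10 = 220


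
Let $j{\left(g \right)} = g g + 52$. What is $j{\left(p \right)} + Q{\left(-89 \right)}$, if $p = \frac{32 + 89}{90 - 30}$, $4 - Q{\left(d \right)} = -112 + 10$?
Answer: $\frac{583441}{3600} \approx 162.07$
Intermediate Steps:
$Q{\left(d \right)} = 106$ ($Q{\left(d \right)} = 4 - \left(-112 + 10\right) = 4 - -102 = 4 + 102 = 106$)
$p = \frac{121}{60} \approx 2.0167$
$j{\left(g \right)} = 52 + g^{2}$ ($j{\left(g \right)} = g^{2} + 52 = 52 + g^{2}$)
$j{\left(p \right)} + Q{\left(-89 \right)} = \left(52 + \left(\frac{121}{60}\right)^{2}\right) + 106 = \left(52 + \frac{14641}{3600}\right) + 106 = \frac{201841}{3600} + 106 = \frac{583441}{3600}$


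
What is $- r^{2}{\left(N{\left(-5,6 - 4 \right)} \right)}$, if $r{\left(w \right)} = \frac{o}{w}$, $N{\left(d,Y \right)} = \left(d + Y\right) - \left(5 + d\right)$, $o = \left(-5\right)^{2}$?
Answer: $- \frac{625}{9} \approx -69.444$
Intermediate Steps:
$o = 25$
$N{\left(d,Y \right)} = -5 + Y$ ($N{\left(d,Y \right)} = \left(Y + d\right) - \left(5 + d\right) = -5 + Y$)
$r{\left(w \right)} = \frac{25}{w}$
$- r^{2}{\left(N{\left(-5,6 - 4 \right)} \right)} = - \left(\frac{25}{-5 + \left(6 - 4\right)}\right)^{2} = - \left(\frac{25}{-5 + 2}\right)^{2} = - \left(\frac{25}{-3}\right)^{2} = - \left(25 \left(- \frac{1}{3}\right)\right)^{2} = - \left(- \frac{25}{3}\right)^{2} = \left(-1\right) \frac{625}{9} = - \frac{625}{9}$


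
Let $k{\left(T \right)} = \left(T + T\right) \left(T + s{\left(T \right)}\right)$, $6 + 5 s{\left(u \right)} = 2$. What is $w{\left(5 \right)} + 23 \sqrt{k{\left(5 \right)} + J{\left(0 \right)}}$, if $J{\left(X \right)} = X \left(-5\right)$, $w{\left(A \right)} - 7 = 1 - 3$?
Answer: $5 + 23 \sqrt{42} \approx 154.06$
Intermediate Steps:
$w{\left(A \right)} = 5$ ($w{\left(A \right)} = 7 + \left(1 - 3\right) = 7 - 2 = 5$)
$s{\left(u \right)} = - \frac{4}{5}$ ($s{\left(u \right)} = - \frac{6}{5} + \frac{1}{5} \cdot 2 = - \frac{6}{5} + \frac{2}{5} = - \frac{4}{5}$)
$J{\left(X \right)} = - 5 X$
$k{\left(T \right)} = 2 T \left(- \frac{4}{5} + T\right)$ ($k{\left(T \right)} = \left(T + T\right) \left(T - \frac{4}{5}\right) = 2 T \left(- \frac{4}{5} + T\right)$)
$w{\left(5 \right)} + 23 \sqrt{k{\left(5 \right)} + J{\left(0 \right)}} = 5 + 23 \sqrt{\frac{2}{5} \cdot 5 \left(-4 + 5 \cdot 5\right) - 0} = 5 + 23 \sqrt{\frac{2}{5} \cdot 5 \left(-4 + 25\right) + 0} = 5 + 23 \sqrt{\frac{2}{5} \cdot 5 \cdot 21 + 0} = 5 + 23 \sqrt{42 + 0} = 5 + 23 \sqrt{42}$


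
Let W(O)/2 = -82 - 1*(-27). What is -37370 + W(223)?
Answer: -37480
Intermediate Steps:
W(O) = -110 (W(O) = 2*(-82 - 1*(-27)) = 2*(-82 + 27) = 2*(-55) = -110)
-37370 + W(223) = -37370 - 110 = -37480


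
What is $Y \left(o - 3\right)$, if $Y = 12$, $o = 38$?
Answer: $420$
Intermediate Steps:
$Y \left(o - 3\right) = 12 \left(38 - 3\right) = 12 \cdot 35 = 420$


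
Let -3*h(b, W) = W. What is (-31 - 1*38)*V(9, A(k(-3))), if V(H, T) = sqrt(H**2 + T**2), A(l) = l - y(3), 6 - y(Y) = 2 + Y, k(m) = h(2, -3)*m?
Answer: -69*sqrt(97) ≈ -679.57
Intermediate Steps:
h(b, W) = -W/3
k(m) = m (k(m) = (-1/3*(-3))*m = 1*m = m)
y(Y) = 4 - Y (y(Y) = 6 - (2 + Y) = 6 + (-2 - Y) = 4 - Y)
A(l) = -1 + l (A(l) = l - (4 - 1*3) = l - (4 - 3) = l - 1*1 = l - 1 = -1 + l)
(-31 - 1*38)*V(9, A(k(-3))) = (-31 - 1*38)*sqrt(9**2 + (-1 - 3)**2) = (-31 - 38)*sqrt(81 + (-4)**2) = -69*sqrt(81 + 16) = -69*sqrt(97)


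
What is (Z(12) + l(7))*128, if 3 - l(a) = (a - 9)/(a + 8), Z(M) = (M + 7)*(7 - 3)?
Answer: 151936/15 ≈ 10129.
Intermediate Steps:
Z(M) = 28 + 4*M (Z(M) = (7 + M)*4 = 28 + 4*M)
l(a) = 3 - (-9 + a)/(8 + a) (l(a) = 3 - (a - 9)/(a + 8) = 3 - (-9 + a)/(8 + a))
(Z(12) + l(7))*128 = ((28 + 4*12) + (33 + 2*7)/(8 + 7))*128 = ((28 + 48) + (33 + 14)/15)*128 = (76 + (1/15)*47)*128 = (76 + 47/15)*128 = (1187/15)*128 = 151936/15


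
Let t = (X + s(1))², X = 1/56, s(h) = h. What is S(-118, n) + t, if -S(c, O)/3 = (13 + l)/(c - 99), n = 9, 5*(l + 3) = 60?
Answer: 130287/97216 ≈ 1.3402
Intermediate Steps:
l = 9 (l = -3 + (⅕)*60 = -3 + 12 = 9)
X = 1/56 ≈ 0.017857
t = 3249/3136 (t = (1/56 + 1)² = (57/56)² = 3249/3136 ≈ 1.0360)
S(c, O) = -66/(-99 + c) (S(c, O) = -3*(13 + 9)/(c - 99) = -66/(-99 + c))
S(-118, n) + t = -66/(-99 - 118) + 3249/3136 = -66/(-217) + 3249/3136 = -66*(-1/217) + 3249/3136 = 66/217 + 3249/3136 = 130287/97216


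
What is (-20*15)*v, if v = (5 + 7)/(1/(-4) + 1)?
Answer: -4800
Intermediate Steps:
v = 16 (v = 12/(-¼ + 1) = 12/(¾) = 12*(4/3) = 16)
(-20*15)*v = -20*15*16 = -300*16 = -4800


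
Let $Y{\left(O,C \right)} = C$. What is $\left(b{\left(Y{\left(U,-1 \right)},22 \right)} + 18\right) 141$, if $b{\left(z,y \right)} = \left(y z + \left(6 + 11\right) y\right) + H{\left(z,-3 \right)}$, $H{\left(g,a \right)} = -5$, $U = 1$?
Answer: $51465$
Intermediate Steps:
$b{\left(z,y \right)} = -5 + 17 y + y z$ ($b{\left(z,y \right)} = \left(y z + \left(6 + 11\right) y\right) - 5 = \left(y z + 17 y\right) - 5 = \left(17 y + y z\right) - 5 = -5 + 17 y + y z$)
$\left(b{\left(Y{\left(U,-1 \right)},22 \right)} + 18\right) 141 = \left(\left(-5 + 17 \cdot 22 + 22 \left(-1\right)\right) + 18\right) 141 = \left(\left(-5 + 374 - 22\right) + 18\right) 141 = \left(347 + 18\right) 141 = 365 \cdot 141 = 51465$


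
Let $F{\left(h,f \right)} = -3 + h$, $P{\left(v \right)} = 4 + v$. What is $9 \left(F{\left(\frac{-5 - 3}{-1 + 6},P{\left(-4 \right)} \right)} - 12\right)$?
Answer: $- \frac{747}{5} \approx -149.4$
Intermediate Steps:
$9 \left(F{\left(\frac{-5 - 3}{-1 + 6},P{\left(-4 \right)} \right)} - 12\right) = 9 \left(\left(-3 + \frac{-5 - 3}{-1 + 6}\right) - 12\right) = 9 \left(\left(-3 - \frac{8}{5}\right) - 12\right) = 9 \left(- \frac{23}{5} - 12\right) = 9 \left(- \frac{83}{5}\right) = - \frac{747}{5}$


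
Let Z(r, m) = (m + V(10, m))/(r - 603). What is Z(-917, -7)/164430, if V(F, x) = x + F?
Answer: 1/62483400 ≈ 1.6004e-8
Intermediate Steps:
V(F, x) = F + x
Z(r, m) = (10 + 2*m)/(-603 + r) (Z(r, m) = (m + (10 + m))/(r - 603) = (10 + 2*m)/(-603 + r))
Z(-917, -7)/164430 = (2*(5 - 7)/(-603 - 917))/164430 = (2*(-2)/(-1520))*(1/164430) = (2*(-1/1520)*(-2))*(1/164430) = (1/380)*(1/164430) = 1/62483400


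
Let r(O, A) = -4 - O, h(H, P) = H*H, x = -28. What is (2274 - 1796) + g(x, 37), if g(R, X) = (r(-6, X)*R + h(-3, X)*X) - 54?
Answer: 701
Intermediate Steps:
h(H, P) = H²
g(R, X) = -54 + 2*R + 9*X (g(R, X) = ((-4 - 1*(-6))*R + (-3)²*X) - 54 = ((-4 + 6)*R + 9*X) - 54 = (2*R + 9*X) - 54 = -54 + 2*R + 9*X)
(2274 - 1796) + g(x, 37) = (2274 - 1796) + (-54 + 2*(-28) + 9*37) = 478 + (-54 - 56 + 333) = 478 + 223 = 701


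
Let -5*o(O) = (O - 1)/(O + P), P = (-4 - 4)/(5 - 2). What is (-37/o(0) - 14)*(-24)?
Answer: -11504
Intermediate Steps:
P = -8/3 ≈ -2.6667
o(O) = -(-1 + O)/(5*(-8/3 + O)) (o(O) = -(O - 1)/(5*(O - 8/3)) = -(-1 + O)/(5*(-8/3 + O)))
(-37/o(0) - 14)*(-24) = (-37*5*(-8 + 3*0)/(3*(1 - 1*0)) - 14)*(-24) = (-37*5*(-8 + 0)/(3*(1 + 0)) - 14)*(-24) = (-37/((3/5)*1/(-8)) - 14)*(-24) = (-37/((3/5)*(-1/8)*1) - 14)*(-24) = (-37/(-3/40) - 14)*(-24) = (-37*(-40/3) - 14)*(-24) = (1480/3 - 14)*(-24) = (1438/3)*(-24) = -11504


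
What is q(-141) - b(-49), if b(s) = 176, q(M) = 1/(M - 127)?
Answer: -47169/268 ≈ -176.00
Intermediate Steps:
q(M) = 1/(-127 + M)
q(-141) - b(-49) = 1/(-127 - 141) - 1*176 = 1/(-268) - 176 = -1/268 - 176 = -47169/268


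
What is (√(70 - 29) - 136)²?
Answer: (136 - √41)² ≈ 16795.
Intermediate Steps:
(√(70 - 29) - 136)² = (√41 - 136)² = (-136 + √41)²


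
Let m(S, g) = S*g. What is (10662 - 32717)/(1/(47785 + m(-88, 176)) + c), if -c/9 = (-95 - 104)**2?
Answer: 712310335/11510941472 ≈ 0.061881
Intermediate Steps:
c = -356409 (c = -9*(-95 - 104)**2 = -9*(-199)**2 = -9*39601 = -356409)
(10662 - 32717)/(1/(47785 + m(-88, 176)) + c) = (10662 - 32717)/(1/(47785 - 88*176) - 356409) = -22055/(1/(47785 - 15488) - 356409) = -22055/(1/32297 - 356409) = -22055/(-11510941472/32297) = -22055*(-32297/11510941472) = 712310335/11510941472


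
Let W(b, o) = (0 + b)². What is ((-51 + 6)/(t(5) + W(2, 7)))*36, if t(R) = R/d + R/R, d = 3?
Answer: -243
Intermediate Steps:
t(R) = 1 + R/3 (t(R) = R/3 + R/R = R*(⅓) + 1 = R/3 + 1 = 1 + R/3)
W(b, o) = b²
((-51 + 6)/(t(5) + W(2, 7)))*36 = ((-51 + 6)/((1 + (⅓)*5) + 2²))*36 = -45/((1 + 5/3) + 4)*36 = -45/(8/3 + 4)*36 = -45/20/3*36 = -45*3/20*36 = -27/4*36 = -243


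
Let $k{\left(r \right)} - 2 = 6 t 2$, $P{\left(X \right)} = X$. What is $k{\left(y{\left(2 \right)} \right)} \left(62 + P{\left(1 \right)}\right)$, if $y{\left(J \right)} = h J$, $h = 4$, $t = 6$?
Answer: $4662$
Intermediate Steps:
$y{\left(J \right)} = 4 J$
$k{\left(r \right)} = 74$ ($k{\left(r \right)} = 2 + 6 \cdot 6 \cdot 2 = 2 + 36 \cdot 2 = 2 + 72 = 74$)
$k{\left(y{\left(2 \right)} \right)} \left(62 + P{\left(1 \right)}\right) = 74 \left(62 + 1\right) = 74 \cdot 63 = 4662$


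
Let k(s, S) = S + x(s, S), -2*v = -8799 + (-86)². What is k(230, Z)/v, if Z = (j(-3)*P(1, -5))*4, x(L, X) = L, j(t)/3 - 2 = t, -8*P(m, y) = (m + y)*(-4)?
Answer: 508/1403 ≈ 0.36208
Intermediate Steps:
P(m, y) = m/2 + y/2 (P(m, y) = -(m + y)*(-4)/8 = -(-4*m - 4*y)/8 = m/2 + y/2)
j(t) = 6 + 3*t
v = 1403/2 (v = -(-8799 + (-86)²)/2 = -(-8799 + 7396)/2 = -½*(-1403) = 1403/2 ≈ 701.50)
Z = 24 (Z = ((6 + 3*(-3))*((½)*1 + (½)*(-5)))*4 = ((6 - 9)*(½ - 5/2))*4 = -3*(-2)*4 = 6*4 = 24)
k(s, S) = S + s
k(230, Z)/v = (24 + 230)/(1403/2) = 254*(2/1403) = 508/1403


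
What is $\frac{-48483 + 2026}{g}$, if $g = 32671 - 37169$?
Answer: $\frac{46457}{4498} \approx 10.328$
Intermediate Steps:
$g = -4498$ ($g = 32671 - 37169 = -4498$)
$\frac{-48483 + 2026}{g} = \frac{-48483 + 2026}{-4498} = \left(-46457\right) \left(- \frac{1}{4498}\right) = \frac{46457}{4498}$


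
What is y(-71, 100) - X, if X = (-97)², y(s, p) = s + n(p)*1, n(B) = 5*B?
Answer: -8980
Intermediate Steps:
y(s, p) = s + 5*p (y(s, p) = s + (5*p)*1 = s + 5*p)
X = 9409
y(-71, 100) - X = (-71 + 5*100) - 1*9409 = (-71 + 500) - 9409 = 429 - 9409 = -8980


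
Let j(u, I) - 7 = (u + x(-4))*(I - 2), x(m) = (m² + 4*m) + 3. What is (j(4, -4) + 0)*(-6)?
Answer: 210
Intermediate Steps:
x(m) = 3 + m² + 4*m
j(u, I) = 7 + (-2 + I)*(3 + u) (j(u, I) = 7 + (u + (3 + (-4)² + 4*(-4)))*(I - 2) = 7 + (u + (3 + 16 - 16))*(-2 + I) = 7 + (u + 3)*(-2 + I) = 7 + (3 + u)*(-2 + I) = 7 + (-2 + I)*(3 + u))
(j(4, -4) + 0)*(-6) = ((1 - 2*4 + 3*(-4) - 4*4) + 0)*(-6) = ((1 - 8 - 12 - 16) + 0)*(-6) = (-35 + 0)*(-6) = -35*(-6) = 210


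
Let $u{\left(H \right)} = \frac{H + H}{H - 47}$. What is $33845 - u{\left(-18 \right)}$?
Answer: $\frac{2199889}{65} \approx 33844.0$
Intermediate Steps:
$u{\left(H \right)} = \frac{2 H}{-47 + H}$
$33845 - u{\left(-18 \right)} = 33845 - 2 \left(-18\right) \frac{1}{-47 - 18} = 33845 - 2 \left(-18\right) \frac{1}{-65} = 33845 - 2 \left(-18\right) \left(- \frac{1}{65}\right) = 33845 - \frac{36}{65} = \frac{2199889}{65}$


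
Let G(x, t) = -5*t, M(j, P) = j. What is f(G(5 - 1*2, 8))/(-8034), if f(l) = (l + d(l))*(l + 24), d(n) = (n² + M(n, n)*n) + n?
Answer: 640/103 ≈ 6.2136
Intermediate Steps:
d(n) = n + 2*n² (d(n) = (n² + n*n) + n = (n² + n²) + n = 2*n² + n = n + 2*n²)
f(l) = (24 + l)*(l + l*(1 + 2*l)) (f(l) = (l + l*(1 + 2*l))*(l + 24) = (l + l*(1 + 2*l))*(24 + l) = (24 + l)*(l + l*(1 + 2*l)))
f(G(5 - 1*2, 8))/(-8034) = (2*(-5*8)*(24 + (-5*8)² + 25*(-5*8)))/(-8034) = (2*(-40)*(24 + (-40)² + 25*(-40)))*(-1/8034) = (2*(-40)*(24 + 1600 - 1000))*(-1/8034) = (2*(-40)*624)*(-1/8034) = -49920*(-1/8034) = 640/103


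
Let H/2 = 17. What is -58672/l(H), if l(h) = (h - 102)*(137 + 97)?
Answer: 7334/1989 ≈ 3.6873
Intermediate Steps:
H = 34 (H = 2*17 = 34)
l(h) = -23868 + 234*h (l(h) = (-102 + h)*234 = -23868 + 234*h)
-58672/l(H) = -58672/(-23868 + 234*34) = -58672/(-23868 + 7956) = -58672/(-15912) = -58672*(-1/15912) = 7334/1989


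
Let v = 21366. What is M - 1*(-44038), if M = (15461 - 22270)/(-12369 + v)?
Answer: 396203077/8997 ≈ 44037.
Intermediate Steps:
M = -6809/8997 (M = (15461 - 22270)/(-12369 + 21366) = -6809/8997 ≈ -0.75681)
M - 1*(-44038) = -6809/8997 - 1*(-44038) = -6809/8997 + 44038 = 396203077/8997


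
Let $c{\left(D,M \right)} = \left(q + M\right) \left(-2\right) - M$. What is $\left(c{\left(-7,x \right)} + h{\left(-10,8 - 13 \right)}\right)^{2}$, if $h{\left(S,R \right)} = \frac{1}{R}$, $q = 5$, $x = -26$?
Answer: $\frac{114921}{25} \approx 4596.8$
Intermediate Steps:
$c{\left(D,M \right)} = -10 - 3 M$ ($c{\left(D,M \right)} = \left(5 + M\right) \left(-2\right) - M = \left(-10 - 2 M\right) - M = -10 - 3 M$)
$\left(c{\left(-7,x \right)} + h{\left(-10,8 - 13 \right)}\right)^{2} = \left(\left(-10 - -78\right) + \frac{1}{8 - 13}\right)^{2} = \left(\left(-10 + 78\right) + \frac{1}{8 - 13}\right)^{2} = \left(68 + \frac{1}{-5}\right)^{2} = \left(68 - \frac{1}{5}\right)^{2} = \left(\frac{339}{5}\right)^{2} = \frac{114921}{25}$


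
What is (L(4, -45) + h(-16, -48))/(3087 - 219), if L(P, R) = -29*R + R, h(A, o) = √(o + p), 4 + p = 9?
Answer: 105/239 + I*√43/2868 ≈ 0.43933 + 0.0022864*I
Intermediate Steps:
p = 5 (p = -4 + 9 = 5)
h(A, o) = √(5 + o) (h(A, o) = √(o + 5) = √(5 + o))
L(P, R) = -28*R
(L(4, -45) + h(-16, -48))/(3087 - 219) = (-28*(-45) + √(5 - 48))/(3087 - 219) = (1260 + √(-43))/2868 = (1260 + I*√43)*(1/2868) = 105/239 + I*√43/2868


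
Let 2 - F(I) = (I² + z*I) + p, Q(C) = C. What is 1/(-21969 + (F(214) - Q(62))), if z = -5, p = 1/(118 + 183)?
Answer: -301/20093256 ≈ -1.4980e-5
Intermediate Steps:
p = 1/301 ≈ 0.0033223
F(I) = 601/301 - I² + 5*I (F(I) = 2 - ((I² - 5*I) + 1/301) = 2 - (1/301 + I² - 5*I) = 2 + (-1/301 - I² + 5*I) = 601/301 - I² + 5*I)
1/(-21969 + (F(214) - Q(62))) = 1/(-21969 + ((601/301 - 1*214² + 5*214) - 1*62)) = 1/(-21969 + ((601/301 - 1*45796 + 1070) - 62)) = 1/(-21969 + ((601/301 - 45796 + 1070) - 62)) = 1/(-21969 + (-13461925/301 - 62)) = 1/(-21969 - 13480587/301) = 1/(-20093256/301) = -301/20093256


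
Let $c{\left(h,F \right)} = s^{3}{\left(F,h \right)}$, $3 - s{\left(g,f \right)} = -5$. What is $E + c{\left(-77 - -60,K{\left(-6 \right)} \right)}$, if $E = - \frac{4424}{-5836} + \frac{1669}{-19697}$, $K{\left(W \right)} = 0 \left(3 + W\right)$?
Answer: $\frac{14733166387}{28737923} \approx 512.67$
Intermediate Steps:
$s{\left(g,f \right)} = 8$ ($s{\left(g,f \right)} = 3 - -5 = 3 + 5 = 8$)
$K{\left(W \right)} = 0$
$c{\left(h,F \right)} = 512$ ($c{\left(h,F \right)} = 8^{3} = 512$)
$E = \frac{19349811}{28737923}$ ($E = \left(-4424\right) \left(- \frac{1}{5836}\right) + 1669 \left(- \frac{1}{19697}\right) = \frac{1106}{1459} - \frac{1669}{19697} = \frac{19349811}{28737923} \approx 0.67332$)
$E + c{\left(-77 - -60,K{\left(-6 \right)} \right)} = \frac{19349811}{28737923} + 512 = \frac{14733166387}{28737923}$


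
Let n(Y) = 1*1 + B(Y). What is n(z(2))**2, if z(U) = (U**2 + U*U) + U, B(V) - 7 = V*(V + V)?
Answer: 43264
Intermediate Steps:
B(V) = 7 + 2*V**2 (B(V) = 7 + V*(V + V) = 7 + V*(2*V) = 7 + 2*V**2)
z(U) = U + 2*U**2 (z(U) = (U**2 + U**2) + U = 2*U**2 + U = U + 2*U**2)
n(Y) = 8 + 2*Y**2 (n(Y) = 1*1 + (7 + 2*Y**2) = 1 + (7 + 2*Y**2) = 8 + 2*Y**2)
n(z(2))**2 = (8 + 2*(2*(1 + 2*2))**2)**2 = (8 + 2*(2*(1 + 4))**2)**2 = (8 + 2*(2*5)**2)**2 = (8 + 2*10**2)**2 = (8 + 2*100)**2 = (8 + 200)**2 = 208**2 = 43264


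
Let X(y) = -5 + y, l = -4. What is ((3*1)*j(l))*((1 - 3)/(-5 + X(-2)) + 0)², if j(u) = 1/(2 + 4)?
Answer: 1/72 ≈ 0.013889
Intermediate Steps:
j(u) = ⅙ (j(u) = 1/6 = ⅙)
((3*1)*j(l))*((1 - 3)/(-5 + X(-2)) + 0)² = ((3*1)*(⅙))*((1 - 3)/(-5 + (-5 - 2)) + 0)² = (3*(⅙))*(-2/(-5 - 7) + 0)² = (-2/(-12) + 0)²/2 = (-2*(-1/12) + 0)²/2 = (⅙ + 0)²/2 = (⅙)²/2 = (½)*(1/36) = 1/72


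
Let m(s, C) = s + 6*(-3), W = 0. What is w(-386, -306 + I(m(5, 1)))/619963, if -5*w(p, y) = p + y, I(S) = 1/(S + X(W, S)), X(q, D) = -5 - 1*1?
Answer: 13149/58896485 ≈ 0.00022326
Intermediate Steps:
X(q, D) = -6 (X(q, D) = -5 - 1 = -6)
m(s, C) = -18 + s (m(s, C) = s - 18 = -18 + s)
I(S) = 1/(-6 + S) (I(S) = 1/(S - 6) = 1/(-6 + S))
w(p, y) = -p/5 - y/5 (w(p, y) = -(p + y)/5 = -p/5 - y/5)
w(-386, -306 + I(m(5, 1)))/619963 = (-⅕*(-386) - (-306 + 1/(-6 + (-18 + 5)))/5)/619963 = (386/5 - (-306 + 1/(-6 - 13))/5)*(1/619963) = (386/5 - (-306 + 1/(-19))/5)*(1/619963) = (386/5 - (-306 - 1/19)/5)*(1/619963) = (386/5 - ⅕*(-5815/19))*(1/619963) = (386/5 + 1163/19)*(1/619963) = (13149/95)*(1/619963) = 13149/58896485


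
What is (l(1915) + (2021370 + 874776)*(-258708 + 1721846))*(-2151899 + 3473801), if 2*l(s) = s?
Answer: 5601508523909294661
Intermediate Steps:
l(s) = s/2
(l(1915) + (2021370 + 874776)*(-258708 + 1721846))*(-2151899 + 3473801) = ((1/2)*1915 + (2021370 + 874776)*(-258708 + 1721846))*(-2151899 + 3473801) = (1915/2 + 2896146*1463138)*1321902 = (1915/2 + 4237461266148)*1321902 = (8474922534211/2)*1321902 = 5601508523909294661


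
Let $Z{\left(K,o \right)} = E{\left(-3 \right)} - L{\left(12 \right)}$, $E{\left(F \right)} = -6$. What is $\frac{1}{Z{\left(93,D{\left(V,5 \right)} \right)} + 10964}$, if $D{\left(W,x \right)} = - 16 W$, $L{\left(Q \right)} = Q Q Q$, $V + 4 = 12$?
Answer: $\frac{1}{9230} \approx 0.00010834$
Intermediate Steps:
$V = 8$ ($V = -4 + 12 = 8$)
$L{\left(Q \right)} = Q^{3}$ ($L{\left(Q \right)} = Q^{2} Q = Q^{3}$)
$Z{\left(K,o \right)} = -1734$ ($Z{\left(K,o \right)} = -6 - 12^{3} = -6 - 1728 = -1734$)
$\frac{1}{Z{\left(93,D{\left(V,5 \right)} \right)} + 10964} = \frac{1}{-1734 + 10964} = \frac{1}{9230}$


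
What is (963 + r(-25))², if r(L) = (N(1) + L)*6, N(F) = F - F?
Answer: 660969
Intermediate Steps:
N(F) = 0
r(L) = 6*L (r(L) = (0 + L)*6 = L*6 = 6*L)
(963 + r(-25))² = (963 + 6*(-25))² = (963 - 150)² = 813² = 660969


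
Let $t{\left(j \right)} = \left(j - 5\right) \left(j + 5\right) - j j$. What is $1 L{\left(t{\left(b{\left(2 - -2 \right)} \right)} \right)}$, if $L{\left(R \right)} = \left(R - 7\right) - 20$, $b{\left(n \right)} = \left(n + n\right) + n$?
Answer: $-52$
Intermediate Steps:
$b{\left(n \right)} = 3 n$ ($b{\left(n \right)} = 2 n + n = 3 n$)
$t{\left(j \right)} = - j^{2} + \left(-5 + j\right) \left(5 + j\right)$ ($t{\left(j \right)} = \left(-5 + j\right) \left(5 + j\right) - j^{2} = - j^{2} + \left(-5 + j\right) \left(5 + j\right)$)
$L{\left(R \right)} = -27 + R$ ($L{\left(R \right)} = \left(-7 + R\right) - 20 = -27 + R$)
$1 L{\left(t{\left(b{\left(2 - -2 \right)} \right)} \right)} = 1 \left(-27 - 25\right) = 1 \left(-52\right) = -52$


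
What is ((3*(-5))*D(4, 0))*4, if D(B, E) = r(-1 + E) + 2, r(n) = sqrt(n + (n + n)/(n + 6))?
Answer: -120 - 12*I*sqrt(35) ≈ -120.0 - 70.993*I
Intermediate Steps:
r(n) = sqrt(n + 2*n/(6 + n)) (r(n) = sqrt(n + (2*n)/(6 + n)) = sqrt(n + 2*n/(6 + n)))
D(B, E) = 2 + sqrt((-1 + E)*(7 + E)/(5 + E)) (D(B, E) = sqrt((-1 + E)*(8 + (-1 + E))/(6 + (-1 + E))) + 2 = sqrt((-1 + E)*(7 + E)/(5 + E)) + 2 = 2 + sqrt((-1 + E)*(7 + E)/(5 + E)))
((3*(-5))*D(4, 0))*4 = ((3*(-5))*(2 + sqrt((-1 + 0)*(7 + 0)/(5 + 0))))*4 = -15*(2 + sqrt(-1*7/5))*4 = -15*(2 + sqrt((1/5)*(-1)*7))*4 = -15*(2 + sqrt(-7/5))*4 = -15*(2 + I*sqrt(35)/5)*4 = (-30 - 3*I*sqrt(35))*4 = -120 - 12*I*sqrt(35)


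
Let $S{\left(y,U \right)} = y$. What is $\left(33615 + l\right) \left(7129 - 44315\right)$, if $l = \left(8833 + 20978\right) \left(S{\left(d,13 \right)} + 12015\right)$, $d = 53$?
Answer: $-13379253684918$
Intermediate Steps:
$l = 359759148$ ($l = \left(8833 + 20978\right) \left(53 + 12015\right) = 29811 \cdot 12068 = 359759148$)
$\left(33615 + l\right) \left(7129 - 44315\right) = \left(33615 + 359759148\right) \left(7129 - 44315\right) = 359792763 \left(-37186\right) = -13379253684918$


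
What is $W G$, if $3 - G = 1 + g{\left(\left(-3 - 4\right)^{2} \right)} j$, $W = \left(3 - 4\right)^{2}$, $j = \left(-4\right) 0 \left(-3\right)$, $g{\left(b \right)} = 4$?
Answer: $2$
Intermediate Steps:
$j = 0$ ($j = 0 \left(-3\right) = 0$)
$W = 1$ ($W = \left(-1\right)^{2} = 1$)
$G = 2$ ($G = 3 - \left(1 + 4 \cdot 0\right) = 3 - \left(1 + 0\right) = 3 - 1 = 2$)
$W G = 1 \cdot 2 = 2$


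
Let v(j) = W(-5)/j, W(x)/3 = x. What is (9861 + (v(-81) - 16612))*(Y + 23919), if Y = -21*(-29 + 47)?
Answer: -1430288384/9 ≈ -1.5892e+8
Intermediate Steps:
W(x) = 3*x
v(j) = -15/j (v(j) = (3*(-5))/j = -15/j)
Y = -378 (Y = -21*18 = -378)
(9861 + (v(-81) - 16612))*(Y + 23919) = (9861 + (-15/(-81) - 16612))*(-378 + 23919) = (9861 + (-15*(-1/81) - 16612))*23541 = (9861 + (5/27 - 16612))*23541 = (9861 - 448519/27)*23541 = -182272/27*23541 = -1430288384/9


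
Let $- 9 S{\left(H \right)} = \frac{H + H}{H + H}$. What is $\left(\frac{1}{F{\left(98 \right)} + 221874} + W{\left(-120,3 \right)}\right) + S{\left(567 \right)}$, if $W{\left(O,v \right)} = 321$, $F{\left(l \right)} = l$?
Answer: $\frac{641055145}{1997748} \approx 320.89$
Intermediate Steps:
$S{\left(H \right)} = - \frac{1}{9}$ ($S{\left(H \right)} = - \frac{\left(H + H\right) \frac{1}{H + H}}{9} = - \frac{2 H \frac{1}{2 H}}{9} = \left(- \frac{1}{9}\right) 1 = - \frac{1}{9}$)
$\left(\frac{1}{F{\left(98 \right)} + 221874} + W{\left(-120,3 \right)}\right) + S{\left(567 \right)} = \left(\frac{1}{98 + 221874} + 321\right) - \frac{1}{9} = \left(\frac{1}{221972} + 321\right) - \frac{1}{9} = \frac{71253013}{221972} - \frac{1}{9} = \frac{641055145}{1997748}$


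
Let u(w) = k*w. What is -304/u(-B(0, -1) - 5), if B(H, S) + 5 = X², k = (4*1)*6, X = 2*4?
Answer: 19/96 ≈ 0.19792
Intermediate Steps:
X = 8
k = 24 (k = 4*6 = 24)
B(H, S) = 59 (B(H, S) = -5 + 8² = -5 + 64 = 59)
u(w) = 24*w
-304/u(-B(0, -1) - 5) = -304*1/(24*(-1*59 - 5)) = -304*1/(24*(-59 - 5)) = -304/(24*(-64)) = -304/(-1536) = -304*(-1/1536) = 19/96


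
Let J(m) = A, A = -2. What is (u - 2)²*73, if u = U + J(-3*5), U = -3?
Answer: 3577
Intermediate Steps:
J(m) = -2
u = -5 (u = -3 - 2 = -5)
(u - 2)²*73 = (-5 - 2)²*73 = (-7)²*73 = 49*73 = 3577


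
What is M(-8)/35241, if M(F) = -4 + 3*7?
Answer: 1/2073 ≈ 0.00048239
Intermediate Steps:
M(F) = 17 (M(F) = -4 + 21 = 17)
M(-8)/35241 = 17/35241 = 17*(1/35241) = 1/2073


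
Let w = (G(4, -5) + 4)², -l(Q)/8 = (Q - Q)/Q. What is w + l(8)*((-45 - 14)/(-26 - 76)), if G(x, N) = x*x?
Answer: 400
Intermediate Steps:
G(x, N) = x²
l(Q) = 0 (l(Q) = -8*(Q - Q)/Q = -0/Q = -8*0 = 0)
w = 400 (w = (4² + 4)² = (16 + 4)² = 20² = 400)
w + l(8)*((-45 - 14)/(-26 - 76)) = 400 + 0*((-45 - 14)/(-26 - 76)) = 400 + 0*(-59/(-102)) = 400 + 0*(-59*(-1/102)) = 400 + 0*(59/102) = 400 + 0 = 400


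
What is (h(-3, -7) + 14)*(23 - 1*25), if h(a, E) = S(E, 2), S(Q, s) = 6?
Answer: -40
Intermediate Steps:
h(a, E) = 6
(h(-3, -7) + 14)*(23 - 1*25) = (6 + 14)*(23 - 1*25) = 20*(23 - 25) = 20*(-2) = -40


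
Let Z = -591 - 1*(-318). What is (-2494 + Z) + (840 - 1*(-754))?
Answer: -1173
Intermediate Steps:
Z = -273 (Z = -591 + 318 = -273)
(-2494 + Z) + (840 - 1*(-754)) = (-2494 - 273) + (840 - 1*(-754)) = -2767 + (840 + 754) = -2767 + 1594 = -1173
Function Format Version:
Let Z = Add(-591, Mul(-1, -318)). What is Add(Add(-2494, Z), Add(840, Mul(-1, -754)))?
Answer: -1173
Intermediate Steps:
Z = -273 (Z = Add(-591, 318) = -273)
Add(Add(-2494, Z), Add(840, Mul(-1, -754))) = Add(Add(-2494, -273), Add(840, Mul(-1, -754))) = Add(-2767, Add(840, 754)) = Add(-2767, 1594) = -1173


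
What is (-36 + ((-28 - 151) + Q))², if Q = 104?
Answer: 12321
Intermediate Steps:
(-36 + ((-28 - 151) + Q))² = (-36 + ((-28 - 151) + 104))² = (-36 + (-179 + 104))² = (-36 - 75)² = (-111)² = 12321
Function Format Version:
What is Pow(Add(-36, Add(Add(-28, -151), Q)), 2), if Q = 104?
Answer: 12321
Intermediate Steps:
Pow(Add(-36, Add(Add(-28, -151), Q)), 2) = Pow(Add(-36, Add(Add(-28, -151), 104)), 2) = Pow(Add(-36, Add(-179, 104)), 2) = Pow(Add(-36, -75), 2) = Pow(-111, 2) = 12321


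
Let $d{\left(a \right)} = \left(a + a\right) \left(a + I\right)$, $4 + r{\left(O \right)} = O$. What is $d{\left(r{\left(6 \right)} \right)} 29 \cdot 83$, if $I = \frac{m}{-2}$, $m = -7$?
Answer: $52954$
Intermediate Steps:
$r{\left(O \right)} = -4 + O$
$I = \frac{7}{2}$ ($I = - \frac{7}{-2} = \left(-7\right) \left(- \frac{1}{2}\right) = \frac{7}{2} \approx 3.5$)
$d{\left(a \right)} = 2 a \left(\frac{7}{2} + a\right)$ ($d{\left(a \right)} = \left(a + a\right) \left(a + \frac{7}{2}\right) = 2 a \left(\frac{7}{2} + a\right)$)
$d{\left(r{\left(6 \right)} \right)} 29 \cdot 83 = \left(-4 + 6\right) \left(7 + 2 \left(-4 + 6\right)\right) 29 \cdot 83 = 2 \left(7 + 2 \cdot 2\right) 29 \cdot 83 = 2 \left(7 + 4\right) 29 \cdot 83 = 2 \cdot 11 \cdot 29 \cdot 83 = 22 \cdot 29 \cdot 83 = 638 \cdot 83 = 52954$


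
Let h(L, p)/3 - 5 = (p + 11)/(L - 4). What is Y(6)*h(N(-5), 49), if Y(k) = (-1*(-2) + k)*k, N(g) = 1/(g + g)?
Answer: -56880/41 ≈ -1387.3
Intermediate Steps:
N(g) = 1/(2*g)
h(L, p) = 15 + 3*(11 + p)/(-4 + L) (h(L, p) = 15 + 3*((p + 11)/(L - 4)) = 15 + 3*((11 + p)/(-4 + L)) = 15 + 3*(11 + p)/(-4 + L))
Y(k) = k*(2 + k) (Y(k) = (2 + k)*k = k*(2 + k))
Y(6)*h(N(-5), 49) = (6*(2 + 6))*(3*(-9 + 49 + 5*((1/2)/(-5)))/(-4 + (1/2)/(-5))) = (6*8)*(3*(-9 + 49 + 5*((1/2)*(-1/5)))/(-4 + (1/2)*(-1/5))) = 48*(3*(-9 + 49 + 5*(-1/10))/(-4 - 1/10)) = 48*(3*(-9 + 49 - 1/2)/(-41/10)) = 48*(3*(-10/41)*(79/2)) = 48*(-1185/41) = -56880/41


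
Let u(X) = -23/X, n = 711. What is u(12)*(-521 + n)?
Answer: -2185/6 ≈ -364.17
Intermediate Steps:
u(12)*(-521 + n) = (-23/12)*(-521 + 711) = -23*1/12*190 = -23/12*190 = -2185/6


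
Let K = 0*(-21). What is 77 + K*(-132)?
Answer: 77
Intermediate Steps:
K = 0
77 + K*(-132) = 77 + 0*(-132) = 77 + 0 = 77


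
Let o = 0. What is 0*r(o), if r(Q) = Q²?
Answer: 0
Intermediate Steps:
0*r(o) = 0*0² = 0*0 = 0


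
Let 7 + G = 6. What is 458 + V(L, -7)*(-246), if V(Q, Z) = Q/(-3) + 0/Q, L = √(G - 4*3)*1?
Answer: 458 + 82*I*√13 ≈ 458.0 + 295.66*I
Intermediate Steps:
G = -1 (G = -7 + 6 = -1)
L = I*√13 (L = √(-1 - 4*3)*1 = √(-1 - 12)*1 = √(-13)*1 = (I*√13)*1 = I*√13 ≈ 3.6056*I)
V(Q, Z) = -Q/3 (V(Q, Z) = Q*(-⅓) + 0 = -Q/3 + 0 = -Q/3)
458 + V(L, -7)*(-246) = 458 - I*√13/3*(-246) = 458 + 82*I*√13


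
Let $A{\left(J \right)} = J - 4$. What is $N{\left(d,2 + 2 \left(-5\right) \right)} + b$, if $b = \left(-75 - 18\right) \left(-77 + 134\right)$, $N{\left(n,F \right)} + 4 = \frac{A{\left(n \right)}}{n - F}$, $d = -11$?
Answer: $-5300$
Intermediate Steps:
$A{\left(J \right)} = -4 + J$ ($A{\left(J \right)} = J - 4 = -4 + J$)
$N{\left(n,F \right)} = -4 + \frac{-4 + n}{n - F}$
$b = -5301$ ($b = \left(-93\right) 57 = -5301$)
$N{\left(d,2 + 2 \left(-5\right) \right)} + b = \frac{4 - 4 \left(2 + 2 \left(-5\right)\right) + 3 \left(-11\right)}{\left(2 + 2 \left(-5\right)\right) - -11} - 5301 = \frac{4 - 4 \left(2 - 10\right) - 33}{\left(2 - 10\right) + 11} - 5301 = \frac{4 - -32 - 33}{-8 + 11} - 5301 = \frac{4 + 32 - 33}{3} - 5301 = \frac{1}{3} \cdot 3 - 5301 = 1 - 5301 = -5300$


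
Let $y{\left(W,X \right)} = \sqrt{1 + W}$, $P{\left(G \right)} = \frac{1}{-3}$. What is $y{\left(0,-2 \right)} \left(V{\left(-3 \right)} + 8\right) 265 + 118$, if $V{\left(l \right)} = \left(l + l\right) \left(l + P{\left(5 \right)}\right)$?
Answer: $7538$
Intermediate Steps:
$P{\left(G \right)} = - \frac{1}{3}$
$V{\left(l \right)} = 2 l \left(- \frac{1}{3} + l\right)$ ($V{\left(l \right)} = \left(l + l\right) \left(l - \frac{1}{3}\right) = 2 l \left(- \frac{1}{3} + l\right)$)
$y{\left(0,-2 \right)} \left(V{\left(-3 \right)} + 8\right) 265 + 118 = \sqrt{1 + 0} \left(\frac{2}{3} \left(-3\right) \left(-1 + 3 \left(-3\right)\right) + 8\right) 265 + 118 = \sqrt{1} \left(\frac{2}{3} \left(-3\right) \left(-1 - 9\right) + 8\right) 265 + 118 = 1 \left(\frac{2}{3} \left(-3\right) \left(-10\right) + 8\right) 265 + 118 = 1 \left(20 + 8\right) 265 + 118 = 1 \cdot 28 \cdot 265 + 118 = 28 \cdot 265 + 118 = 7420 + 118 = 7538$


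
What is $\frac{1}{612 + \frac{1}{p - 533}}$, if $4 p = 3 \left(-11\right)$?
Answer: $\frac{2165}{1324976} \approx 0.001634$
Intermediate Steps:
$p = - \frac{33}{4}$ ($p = \frac{3 \left(-11\right)}{4} = \frac{1}{4} \left(-33\right) = - \frac{33}{4} \approx -8.25$)
$\frac{1}{612 + \frac{1}{p - 533}} = \frac{1}{612 + \frac{1}{- \frac{33}{4} - 533}} = \frac{1}{612 + \frac{1}{- \frac{2165}{4}}} = \frac{1}{612 - \frac{4}{2165}} = \frac{1}{\frac{1324976}{2165}} = \frac{2165}{1324976}$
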